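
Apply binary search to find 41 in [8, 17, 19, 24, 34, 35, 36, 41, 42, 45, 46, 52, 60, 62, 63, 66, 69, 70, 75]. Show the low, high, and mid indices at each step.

Binary search for 41 in [8, 17, 19, 24, 34, 35, 36, 41, 42, 45, 46, 52, 60, 62, 63, 66, 69, 70, 75]:

lo=0, hi=18, mid=9, arr[mid]=45 -> 45 > 41, search left half
lo=0, hi=8, mid=4, arr[mid]=34 -> 34 < 41, search right half
lo=5, hi=8, mid=6, arr[mid]=36 -> 36 < 41, search right half
lo=7, hi=8, mid=7, arr[mid]=41 -> Found target at index 7!

Binary search finds 41 at index 7 after 4 comparisons. The search repeatedly halves the search space by comparing with the middle element.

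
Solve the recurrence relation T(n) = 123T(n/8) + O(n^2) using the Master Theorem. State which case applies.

Master Theorem for T(n) = 123T(n/8) + O(n^2):

a = 123, b = 8, c = 2
log_b(a) = log_8(123) = 2.3142

Case 1: c = 2 < log_8(123) = 2.3142
T(n) = O(n^(log_8 123))

For T(n) = 123T(n/8) + O(n^2): log_8(123) = 2.3142. This is Case 1 of the Master Theorem (c < log_b(a), work dominated by leaves), giving O(n^(log_8 123)).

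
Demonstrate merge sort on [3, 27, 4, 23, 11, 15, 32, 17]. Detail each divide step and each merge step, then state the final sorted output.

Merge sort trace:

Split: [3, 27, 4, 23, 11, 15, 32, 17] -> [3, 27, 4, 23] and [11, 15, 32, 17]
  Split: [3, 27, 4, 23] -> [3, 27] and [4, 23]
    Split: [3, 27] -> [3] and [27]
    Merge: [3] + [27] -> [3, 27]
    Split: [4, 23] -> [4] and [23]
    Merge: [4] + [23] -> [4, 23]
  Merge: [3, 27] + [4, 23] -> [3, 4, 23, 27]
  Split: [11, 15, 32, 17] -> [11, 15] and [32, 17]
    Split: [11, 15] -> [11] and [15]
    Merge: [11] + [15] -> [11, 15]
    Split: [32, 17] -> [32] and [17]
    Merge: [32] + [17] -> [17, 32]
  Merge: [11, 15] + [17, 32] -> [11, 15, 17, 32]
Merge: [3, 4, 23, 27] + [11, 15, 17, 32] -> [3, 4, 11, 15, 17, 23, 27, 32]

Final sorted array: [3, 4, 11, 15, 17, 23, 27, 32]

The merge sort proceeds by recursively splitting the array and merging sorted halves.
After all merges, the sorted array is [3, 4, 11, 15, 17, 23, 27, 32].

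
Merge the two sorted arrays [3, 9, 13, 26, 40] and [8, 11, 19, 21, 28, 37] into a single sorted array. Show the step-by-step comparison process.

Merging process:

Compare 3 vs 8: take 3 from left. Merged: [3]
Compare 9 vs 8: take 8 from right. Merged: [3, 8]
Compare 9 vs 11: take 9 from left. Merged: [3, 8, 9]
Compare 13 vs 11: take 11 from right. Merged: [3, 8, 9, 11]
Compare 13 vs 19: take 13 from left. Merged: [3, 8, 9, 11, 13]
Compare 26 vs 19: take 19 from right. Merged: [3, 8, 9, 11, 13, 19]
Compare 26 vs 21: take 21 from right. Merged: [3, 8, 9, 11, 13, 19, 21]
Compare 26 vs 28: take 26 from left. Merged: [3, 8, 9, 11, 13, 19, 21, 26]
Compare 40 vs 28: take 28 from right. Merged: [3, 8, 9, 11, 13, 19, 21, 26, 28]
Compare 40 vs 37: take 37 from right. Merged: [3, 8, 9, 11, 13, 19, 21, 26, 28, 37]
Append remaining from left: [40]. Merged: [3, 8, 9, 11, 13, 19, 21, 26, 28, 37, 40]

Final merged array: [3, 8, 9, 11, 13, 19, 21, 26, 28, 37, 40]
Total comparisons: 10

The merged array is [3, 8, 9, 11, 13, 19, 21, 26, 28, 37, 40], requiring 10 comparisons. The merge step runs in O(n) time where n is the total number of elements.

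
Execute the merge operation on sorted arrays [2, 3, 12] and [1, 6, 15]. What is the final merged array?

Merging process:

Compare 2 vs 1: take 1 from right. Merged: [1]
Compare 2 vs 6: take 2 from left. Merged: [1, 2]
Compare 3 vs 6: take 3 from left. Merged: [1, 2, 3]
Compare 12 vs 6: take 6 from right. Merged: [1, 2, 3, 6]
Compare 12 vs 15: take 12 from left. Merged: [1, 2, 3, 6, 12]
Append remaining from right: [15]. Merged: [1, 2, 3, 6, 12, 15]

Final merged array: [1, 2, 3, 6, 12, 15]
Total comparisons: 5

The merged array is [1, 2, 3, 6, 12, 15], requiring 5 comparisons. The merge step runs in O(n) time where n is the total number of elements.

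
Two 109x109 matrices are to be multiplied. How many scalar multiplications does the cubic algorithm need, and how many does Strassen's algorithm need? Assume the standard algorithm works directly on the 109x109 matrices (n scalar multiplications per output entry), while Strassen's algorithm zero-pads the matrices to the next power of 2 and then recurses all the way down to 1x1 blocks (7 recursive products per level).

Matrix multiplication for 109x109 matrices:

Strassen's algorithm requires power-of-2 dimensions. Pad 109x109 to 128x128 (next power of 2).

Standard algorithm: 109^3 = 1295029 multiplications
Strassen's algorithm: 7^(log2(128)) = 7^7 = 823543 multiplications
Savings: 1295029 - 823543 = 471486 multiplications

Standard: 1295029 multiplications (109^3). Strassen: 823543 multiplications (7^7, after padding to 128x128). Strassen reduces 8 recursive multiplications to 7 at each level.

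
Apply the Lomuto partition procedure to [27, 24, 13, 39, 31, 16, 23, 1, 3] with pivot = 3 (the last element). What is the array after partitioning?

Lomuto partition with pivot = 3:

Initial array: [27, 24, 13, 39, 31, 16, 23, 1, 3]

arr[0]=27 > 3: no swap
arr[1]=24 > 3: no swap
arr[2]=13 > 3: no swap
arr[3]=39 > 3: no swap
arr[4]=31 > 3: no swap
arr[5]=16 > 3: no swap
arr[6]=23 > 3: no swap
arr[7]=1 <= 3: swap with position 0, array becomes [1, 24, 13, 39, 31, 16, 23, 27, 3]

Place pivot at position 1: [1, 3, 13, 39, 31, 16, 23, 27, 24]
Pivot position: 1

After partitioning with pivot 3, the array becomes [1, 3, 13, 39, 31, 16, 23, 27, 24]. The pivot is placed at index 1. All elements to the left of the pivot are <= 3, and all elements to the right are > 3.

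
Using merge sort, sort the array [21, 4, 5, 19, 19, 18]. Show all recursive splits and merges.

Merge sort trace:

Split: [21, 4, 5, 19, 19, 18] -> [21, 4, 5] and [19, 19, 18]
  Split: [21, 4, 5] -> [21] and [4, 5]
    Split: [4, 5] -> [4] and [5]
    Merge: [4] + [5] -> [4, 5]
  Merge: [21] + [4, 5] -> [4, 5, 21]
  Split: [19, 19, 18] -> [19] and [19, 18]
    Split: [19, 18] -> [19] and [18]
    Merge: [19] + [18] -> [18, 19]
  Merge: [19] + [18, 19] -> [18, 19, 19]
Merge: [4, 5, 21] + [18, 19, 19] -> [4, 5, 18, 19, 19, 21]

Final sorted array: [4, 5, 18, 19, 19, 21]

The merge sort proceeds by recursively splitting the array and merging sorted halves.
After all merges, the sorted array is [4, 5, 18, 19, 19, 21].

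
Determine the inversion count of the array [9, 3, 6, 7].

Finding inversions in [9, 3, 6, 7]:

(0, 1): arr[0]=9 > arr[1]=3
(0, 2): arr[0]=9 > arr[2]=6
(0, 3): arr[0]=9 > arr[3]=7

Total inversions: 3

The array has 3 inversion(s): (0,1), (0,2), (0,3). Each pair (i,j) satisfies i < j and arr[i] > arr[j].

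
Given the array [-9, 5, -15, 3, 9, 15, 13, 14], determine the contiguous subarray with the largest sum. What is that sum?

Using Kadane's algorithm on [-9, 5, -15, 3, 9, 15, 13, 14]:

Scanning through the array:
Position 1 (value 5): max_ending_here = 5, max_so_far = 5
Position 2 (value -15): max_ending_here = -10, max_so_far = 5
Position 3 (value 3): max_ending_here = 3, max_so_far = 5
Position 4 (value 9): max_ending_here = 12, max_so_far = 12
Position 5 (value 15): max_ending_here = 27, max_so_far = 27
Position 6 (value 13): max_ending_here = 40, max_so_far = 40
Position 7 (value 14): max_ending_here = 54, max_so_far = 54

Maximum subarray: [3, 9, 15, 13, 14]
Maximum sum: 54

The maximum subarray is [3, 9, 15, 13, 14] with sum 54. This subarray runs from index 3 to index 7.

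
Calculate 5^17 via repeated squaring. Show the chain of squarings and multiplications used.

Computing 5^17 by squaring (build up from 5^1; each line after the first costs one multiplication):

5^1 = 5
5^2 = (5^1)^2 = 5^2 = 25
5^4 = (5^2)^2 = 25^2 = 625
5^8 = (5^4)^2 = 625^2 = 390625
5^16 = (5^8)^2 = 390625^2 = 152587890625
5^17 = 5 * 5^16 = 5 * 152587890625 = 762939453125

Result: 762939453125
Multiplications needed: 5 (5 lines after 5^1)

5^17 = 762939453125. Using exponentiation by squaring, this requires 5 multiplications. The key idea: if the exponent is even, square the half-power; if odd, multiply by the base once.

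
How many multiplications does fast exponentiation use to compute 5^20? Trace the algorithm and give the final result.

Computing 5^20 by squaring (build up from 5^1; each line after the first costs one multiplication):

5^1 = 5
5^2 = (5^1)^2 = 5^2 = 25
5^4 = (5^2)^2 = 25^2 = 625
5^5 = 5 * 5^4 = 5 * 625 = 3125
5^10 = (5^5)^2 = 3125^2 = 9765625
5^20 = (5^10)^2 = 9765625^2 = 95367431640625

Result: 95367431640625
Multiplications needed: 5 (5 lines after 5^1)

5^20 = 95367431640625. Using exponentiation by squaring, this requires 5 multiplications. The key idea: if the exponent is even, square the half-power; if odd, multiply by the base once.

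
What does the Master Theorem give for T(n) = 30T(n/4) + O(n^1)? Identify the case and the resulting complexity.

Master Theorem for T(n) = 30T(n/4) + O(n^1):

a = 30, b = 4, c = 1
log_b(a) = log_4(30) = 2.4534

Case 1: c = 1 < log_4(30) = 2.4534
T(n) = O(n^(log_4 30))

For T(n) = 30T(n/4) + O(n^1): log_4(30) = 2.4534. This is Case 1 of the Master Theorem (c < log_b(a), work dominated by leaves), giving O(n^(log_4 30)).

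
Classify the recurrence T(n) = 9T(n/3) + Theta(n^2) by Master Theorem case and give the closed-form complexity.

Master Theorem for T(n) = 9T(n/3) + O(n^2):

a = 9, b = 3, c = 2
log_b(a) = log_3(9) = 2.0000

Case 2: c = 2 = log_3(9) = 2.0000
T(n) = O(n^2 log n) = O(n^2 log n)

For T(n) = 9T(n/3) + O(n^2): log_3(9) = 2.0000. This is Case 2 of the Master Theorem (c = log_b(a), equal work at all levels), giving O(n^2 log n).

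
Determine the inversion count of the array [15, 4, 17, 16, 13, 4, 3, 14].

Finding inversions in [15, 4, 17, 16, 13, 4, 3, 14]:

(0, 1): arr[0]=15 > arr[1]=4
(0, 4): arr[0]=15 > arr[4]=13
(0, 5): arr[0]=15 > arr[5]=4
(0, 6): arr[0]=15 > arr[6]=3
(0, 7): arr[0]=15 > arr[7]=14
(1, 6): arr[1]=4 > arr[6]=3
(2, 3): arr[2]=17 > arr[3]=16
(2, 4): arr[2]=17 > arr[4]=13
(2, 5): arr[2]=17 > arr[5]=4
(2, 6): arr[2]=17 > arr[6]=3
(2, 7): arr[2]=17 > arr[7]=14
(3, 4): arr[3]=16 > arr[4]=13
(3, 5): arr[3]=16 > arr[5]=4
(3, 6): arr[3]=16 > arr[6]=3
(3, 7): arr[3]=16 > arr[7]=14
(4, 5): arr[4]=13 > arr[5]=4
(4, 6): arr[4]=13 > arr[6]=3
(5, 6): arr[5]=4 > arr[6]=3

Total inversions: 18

The array has 18 inversion(s): (0,1), (0,4), (0,5), (0,6), (0,7), (1,6), (2,3), (2,4), (2,5), (2,6), (2,7), (3,4), (3,5), (3,6), (3,7), (4,5), (4,6), (5,6). Each pair (i,j) satisfies i < j and arr[i] > arr[j].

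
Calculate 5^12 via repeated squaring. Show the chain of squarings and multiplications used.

Computing 5^12 by squaring (build up from 5^1; each line after the first costs one multiplication):

5^1 = 5
5^2 = (5^1)^2 = 5^2 = 25
5^3 = 5 * 5^2 = 5 * 25 = 125
5^6 = (5^3)^2 = 125^2 = 15625
5^12 = (5^6)^2 = 15625^2 = 244140625

Result: 244140625
Multiplications needed: 4 (4 lines after 5^1)

5^12 = 244140625. Using exponentiation by squaring, this requires 4 multiplications. The key idea: if the exponent is even, square the half-power; if odd, multiply by the base once.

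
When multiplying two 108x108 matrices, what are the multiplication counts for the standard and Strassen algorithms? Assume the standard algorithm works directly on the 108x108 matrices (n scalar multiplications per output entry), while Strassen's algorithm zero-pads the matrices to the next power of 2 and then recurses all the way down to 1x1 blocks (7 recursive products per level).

Matrix multiplication for 108x108 matrices:

Strassen's algorithm requires power-of-2 dimensions. Pad 108x108 to 128x128 (next power of 2).

Standard algorithm: 108^3 = 1259712 multiplications
Strassen's algorithm: 7^(log2(128)) = 7^7 = 823543 multiplications
Savings: 1259712 - 823543 = 436169 multiplications

Standard: 1259712 multiplications (108^3). Strassen: 823543 multiplications (7^7, after padding to 128x128). Strassen reduces 8 recursive multiplications to 7 at each level.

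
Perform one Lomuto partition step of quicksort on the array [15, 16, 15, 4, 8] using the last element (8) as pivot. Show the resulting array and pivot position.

Lomuto partition with pivot = 8:

Initial array: [15, 16, 15, 4, 8]

arr[0]=15 > 8: no swap
arr[1]=16 > 8: no swap
arr[2]=15 > 8: no swap
arr[3]=4 <= 8: swap with position 0, array becomes [4, 16, 15, 15, 8]

Place pivot at position 1: [4, 8, 15, 15, 16]
Pivot position: 1

After partitioning with pivot 8, the array becomes [4, 8, 15, 15, 16]. The pivot is placed at index 1. All elements to the left of the pivot are <= 8, and all elements to the right are > 8.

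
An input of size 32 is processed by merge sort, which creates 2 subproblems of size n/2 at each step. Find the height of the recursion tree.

For divide and conquer with division factor 2:

Problem sizes at each level:
Level 0: 32
Level 1: 16
Level 2: 8
Level 3: 4
Level 4: 2
Level 5: 1

The root is level 0 and the size-1 base case is level 5 (the tree spans levels 0 through 5, i.e. 6 levels counting the root), so the depth is the number of divisions: log_2(32) = 5

The recursion tree depth is log_2(32) = 5. At each level, the problem size is divided by 2, so it takes 5 divisions to reduce to a base case of size 1. The algorithm makes 2 recursive calls at each level.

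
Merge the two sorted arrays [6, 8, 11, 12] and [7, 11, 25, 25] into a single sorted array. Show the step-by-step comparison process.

Merging process:

Compare 6 vs 7: take 6 from left. Merged: [6]
Compare 8 vs 7: take 7 from right. Merged: [6, 7]
Compare 8 vs 11: take 8 from left. Merged: [6, 7, 8]
Compare 11 vs 11: take 11 from left. Merged: [6, 7, 8, 11]
Compare 12 vs 11: take 11 from right. Merged: [6, 7, 8, 11, 11]
Compare 12 vs 25: take 12 from left. Merged: [6, 7, 8, 11, 11, 12]
Append remaining from right: [25, 25]. Merged: [6, 7, 8, 11, 11, 12, 25, 25]

Final merged array: [6, 7, 8, 11, 11, 12, 25, 25]
Total comparisons: 6

The merged array is [6, 7, 8, 11, 11, 12, 25, 25], requiring 6 comparisons. The merge step runs in O(n) time where n is the total number of elements.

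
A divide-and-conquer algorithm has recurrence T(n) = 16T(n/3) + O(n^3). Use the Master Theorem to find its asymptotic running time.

Master Theorem for T(n) = 16T(n/3) + O(n^3):

a = 16, b = 3, c = 3
log_b(a) = log_3(16) = 2.5237

Case 3: c = 3 > log_3(16) = 2.5237
T(n) = O(n^3) = O(n^3)

For T(n) = 16T(n/3) + O(n^3): log_3(16) = 2.5237. This is Case 3 of the Master Theorem (c > log_b(a), work dominated by root), giving O(n^3).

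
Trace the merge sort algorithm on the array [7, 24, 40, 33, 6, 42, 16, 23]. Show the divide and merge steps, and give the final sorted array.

Merge sort trace:

Split: [7, 24, 40, 33, 6, 42, 16, 23] -> [7, 24, 40, 33] and [6, 42, 16, 23]
  Split: [7, 24, 40, 33] -> [7, 24] and [40, 33]
    Split: [7, 24] -> [7] and [24]
    Merge: [7] + [24] -> [7, 24]
    Split: [40, 33] -> [40] and [33]
    Merge: [40] + [33] -> [33, 40]
  Merge: [7, 24] + [33, 40] -> [7, 24, 33, 40]
  Split: [6, 42, 16, 23] -> [6, 42] and [16, 23]
    Split: [6, 42] -> [6] and [42]
    Merge: [6] + [42] -> [6, 42]
    Split: [16, 23] -> [16] and [23]
    Merge: [16] + [23] -> [16, 23]
  Merge: [6, 42] + [16, 23] -> [6, 16, 23, 42]
Merge: [7, 24, 33, 40] + [6, 16, 23, 42] -> [6, 7, 16, 23, 24, 33, 40, 42]

Final sorted array: [6, 7, 16, 23, 24, 33, 40, 42]

The merge sort proceeds by recursively splitting the array and merging sorted halves.
After all merges, the sorted array is [6, 7, 16, 23, 24, 33, 40, 42].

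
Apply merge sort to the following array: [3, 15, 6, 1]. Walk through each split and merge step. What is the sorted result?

Merge sort trace:

Split: [3, 15, 6, 1] -> [3, 15] and [6, 1]
  Split: [3, 15] -> [3] and [15]
  Merge: [3] + [15] -> [3, 15]
  Split: [6, 1] -> [6] and [1]
  Merge: [6] + [1] -> [1, 6]
Merge: [3, 15] + [1, 6] -> [1, 3, 6, 15]

Final sorted array: [1, 3, 6, 15]

The merge sort proceeds by recursively splitting the array and merging sorted halves.
After all merges, the sorted array is [1, 3, 6, 15].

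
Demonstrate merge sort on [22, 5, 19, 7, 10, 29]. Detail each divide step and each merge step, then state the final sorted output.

Merge sort trace:

Split: [22, 5, 19, 7, 10, 29] -> [22, 5, 19] and [7, 10, 29]
  Split: [22, 5, 19] -> [22] and [5, 19]
    Split: [5, 19] -> [5] and [19]
    Merge: [5] + [19] -> [5, 19]
  Merge: [22] + [5, 19] -> [5, 19, 22]
  Split: [7, 10, 29] -> [7] and [10, 29]
    Split: [10, 29] -> [10] and [29]
    Merge: [10] + [29] -> [10, 29]
  Merge: [7] + [10, 29] -> [7, 10, 29]
Merge: [5, 19, 22] + [7, 10, 29] -> [5, 7, 10, 19, 22, 29]

Final sorted array: [5, 7, 10, 19, 22, 29]

The merge sort proceeds by recursively splitting the array and merging sorted halves.
After all merges, the sorted array is [5, 7, 10, 19, 22, 29].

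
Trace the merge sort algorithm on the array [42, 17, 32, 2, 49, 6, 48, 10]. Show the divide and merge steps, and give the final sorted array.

Merge sort trace:

Split: [42, 17, 32, 2, 49, 6, 48, 10] -> [42, 17, 32, 2] and [49, 6, 48, 10]
  Split: [42, 17, 32, 2] -> [42, 17] and [32, 2]
    Split: [42, 17] -> [42] and [17]
    Merge: [42] + [17] -> [17, 42]
    Split: [32, 2] -> [32] and [2]
    Merge: [32] + [2] -> [2, 32]
  Merge: [17, 42] + [2, 32] -> [2, 17, 32, 42]
  Split: [49, 6, 48, 10] -> [49, 6] and [48, 10]
    Split: [49, 6] -> [49] and [6]
    Merge: [49] + [6] -> [6, 49]
    Split: [48, 10] -> [48] and [10]
    Merge: [48] + [10] -> [10, 48]
  Merge: [6, 49] + [10, 48] -> [6, 10, 48, 49]
Merge: [2, 17, 32, 42] + [6, 10, 48, 49] -> [2, 6, 10, 17, 32, 42, 48, 49]

Final sorted array: [2, 6, 10, 17, 32, 42, 48, 49]

The merge sort proceeds by recursively splitting the array and merging sorted halves.
After all merges, the sorted array is [2, 6, 10, 17, 32, 42, 48, 49].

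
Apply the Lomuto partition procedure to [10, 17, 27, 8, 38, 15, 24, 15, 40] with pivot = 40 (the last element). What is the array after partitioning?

Lomuto partition with pivot = 40:

Initial array: [10, 17, 27, 8, 38, 15, 24, 15, 40]

arr[0]=10 <= 40: swap with position 0, array becomes [10, 17, 27, 8, 38, 15, 24, 15, 40]
arr[1]=17 <= 40: swap with position 1, array becomes [10, 17, 27, 8, 38, 15, 24, 15, 40]
arr[2]=27 <= 40: swap with position 2, array becomes [10, 17, 27, 8, 38, 15, 24, 15, 40]
arr[3]=8 <= 40: swap with position 3, array becomes [10, 17, 27, 8, 38, 15, 24, 15, 40]
arr[4]=38 <= 40: swap with position 4, array becomes [10, 17, 27, 8, 38, 15, 24, 15, 40]
arr[5]=15 <= 40: swap with position 5, array becomes [10, 17, 27, 8, 38, 15, 24, 15, 40]
arr[6]=24 <= 40: swap with position 6, array becomes [10, 17, 27, 8, 38, 15, 24, 15, 40]
arr[7]=15 <= 40: swap with position 7, array becomes [10, 17, 27, 8, 38, 15, 24, 15, 40]

Place pivot at position 8: [10, 17, 27, 8, 38, 15, 24, 15, 40]
Pivot position: 8

After partitioning with pivot 40, the array becomes [10, 17, 27, 8, 38, 15, 24, 15, 40]. The pivot is placed at index 8. All elements to the left of the pivot are <= 40, and all elements to the right are > 40.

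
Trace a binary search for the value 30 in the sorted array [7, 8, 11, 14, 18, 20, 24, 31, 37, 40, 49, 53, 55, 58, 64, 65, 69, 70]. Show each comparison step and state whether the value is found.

Binary search for 30 in [7, 8, 11, 14, 18, 20, 24, 31, 37, 40, 49, 53, 55, 58, 64, 65, 69, 70]:

lo=0, hi=17, mid=8, arr[mid]=37 -> 37 > 30, search left half
lo=0, hi=7, mid=3, arr[mid]=14 -> 14 < 30, search right half
lo=4, hi=7, mid=5, arr[mid]=20 -> 20 < 30, search right half
lo=6, hi=7, mid=6, arr[mid]=24 -> 24 < 30, search right half
lo=7, hi=7, mid=7, arr[mid]=31 -> 31 > 30, search left half
lo=7 > hi=6, target 30 not found

Binary search determines that 30 is not in the array after 5 comparisons. The search space was exhausted without finding the target.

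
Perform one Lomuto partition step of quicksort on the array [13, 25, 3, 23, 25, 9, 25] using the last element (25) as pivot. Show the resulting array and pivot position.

Lomuto partition with pivot = 25:

Initial array: [13, 25, 3, 23, 25, 9, 25]

arr[0]=13 <= 25: swap with position 0, array becomes [13, 25, 3, 23, 25, 9, 25]
arr[1]=25 <= 25: swap with position 1, array becomes [13, 25, 3, 23, 25, 9, 25]
arr[2]=3 <= 25: swap with position 2, array becomes [13, 25, 3, 23, 25, 9, 25]
arr[3]=23 <= 25: swap with position 3, array becomes [13, 25, 3, 23, 25, 9, 25]
arr[4]=25 <= 25: swap with position 4, array becomes [13, 25, 3, 23, 25, 9, 25]
arr[5]=9 <= 25: swap with position 5, array becomes [13, 25, 3, 23, 25, 9, 25]

Place pivot at position 6: [13, 25, 3, 23, 25, 9, 25]
Pivot position: 6

After partitioning with pivot 25, the array becomes [13, 25, 3, 23, 25, 9, 25]. The pivot is placed at index 6. All elements to the left of the pivot are <= 25, and all elements to the right are > 25.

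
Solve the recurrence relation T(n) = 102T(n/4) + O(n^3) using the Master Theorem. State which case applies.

Master Theorem for T(n) = 102T(n/4) + O(n^3):

a = 102, b = 4, c = 3
log_b(a) = log_4(102) = 3.3362

Case 1: c = 3 < log_4(102) = 3.3362
T(n) = O(n^(log_4 102))

For T(n) = 102T(n/4) + O(n^3): log_4(102) = 3.3362. This is Case 1 of the Master Theorem (c < log_b(a), work dominated by leaves), giving O(n^(log_4 102)).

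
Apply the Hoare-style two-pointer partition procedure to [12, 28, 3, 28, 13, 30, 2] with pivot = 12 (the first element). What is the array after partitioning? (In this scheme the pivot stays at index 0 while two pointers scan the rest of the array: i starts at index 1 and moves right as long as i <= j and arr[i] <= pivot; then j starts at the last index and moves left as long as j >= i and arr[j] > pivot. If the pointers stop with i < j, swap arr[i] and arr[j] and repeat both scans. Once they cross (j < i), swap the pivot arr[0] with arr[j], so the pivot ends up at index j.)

Hoare-style two-pointer partition with pivot = 12:

Initial array: [12, 28, 3, 28, 13, 30, 2]

Pointers start at i = 1, j = 6.
i stops at index 1 (arr[1]=28 > 12), j stops at index 6 (arr[6]=2 <= 12): swap arr[1] and arr[6], array becomes [12, 2, 3, 28, 13, 30, 28]
i ends at 3, j ends at 2: the pointers have crossed (j < i), so scanning stops.

Swap pivot arr[0] with arr[2] to place pivot at position 2: [3, 2, 12, 28, 13, 30, 28]
Pivot position: 2

After partitioning with pivot 12, the array becomes [3, 2, 12, 28, 13, 30, 28]. The pivot is placed at index 2. All elements to the left of the pivot are <= 12, and all elements to the right are > 12.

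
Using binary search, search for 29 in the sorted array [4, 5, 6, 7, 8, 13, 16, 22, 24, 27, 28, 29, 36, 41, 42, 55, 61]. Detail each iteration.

Binary search for 29 in [4, 5, 6, 7, 8, 13, 16, 22, 24, 27, 28, 29, 36, 41, 42, 55, 61]:

lo=0, hi=16, mid=8, arr[mid]=24 -> 24 < 29, search right half
lo=9, hi=16, mid=12, arr[mid]=36 -> 36 > 29, search left half
lo=9, hi=11, mid=10, arr[mid]=28 -> 28 < 29, search right half
lo=11, hi=11, mid=11, arr[mid]=29 -> Found target at index 11!

Binary search finds 29 at index 11 after 4 comparisons. The search repeatedly halves the search space by comparing with the middle element.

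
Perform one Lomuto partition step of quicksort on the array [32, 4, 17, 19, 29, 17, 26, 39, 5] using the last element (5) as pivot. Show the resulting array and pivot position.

Lomuto partition with pivot = 5:

Initial array: [32, 4, 17, 19, 29, 17, 26, 39, 5]

arr[0]=32 > 5: no swap
arr[1]=4 <= 5: swap with position 0, array becomes [4, 32, 17, 19, 29, 17, 26, 39, 5]
arr[2]=17 > 5: no swap
arr[3]=19 > 5: no swap
arr[4]=29 > 5: no swap
arr[5]=17 > 5: no swap
arr[6]=26 > 5: no swap
arr[7]=39 > 5: no swap

Place pivot at position 1: [4, 5, 17, 19, 29, 17, 26, 39, 32]
Pivot position: 1

After partitioning with pivot 5, the array becomes [4, 5, 17, 19, 29, 17, 26, 39, 32]. The pivot is placed at index 1. All elements to the left of the pivot are <= 5, and all elements to the right are > 5.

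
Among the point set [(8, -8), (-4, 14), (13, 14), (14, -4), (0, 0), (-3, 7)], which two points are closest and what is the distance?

Computing all pairwise distances among 6 points:

d((8, -8), (-4, 14)) = 25.0599
d((8, -8), (13, 14)) = 22.561
d((8, -8), (14, -4)) = 7.2111
d((8, -8), (0, 0)) = 11.3137
d((8, -8), (-3, 7)) = 18.6011
d((-4, 14), (13, 14)) = 17.0
d((-4, 14), (14, -4)) = 25.4558
d((-4, 14), (0, 0)) = 14.5602
d((-4, 14), (-3, 7)) = 7.0711 <-- minimum
d((13, 14), (14, -4)) = 18.0278
d((13, 14), (0, 0)) = 19.105
d((13, 14), (-3, 7)) = 17.4642
d((14, -4), (0, 0)) = 14.5602
d((14, -4), (-3, 7)) = 20.2485
d((0, 0), (-3, 7)) = 7.6158

Closest pair: (-4, 14) and (-3, 7) with distance 7.0711

The closest pair is (-4, 14) and (-3, 7) with Euclidean distance 7.0711. For 6 points, brute-force pairwise comparison is shown above. For large n, the divide-and-conquer algorithm (sort by x, recurse on halves, check the dividing strip) achieves O(n log n).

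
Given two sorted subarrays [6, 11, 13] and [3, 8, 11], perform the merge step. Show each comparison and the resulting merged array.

Merging process:

Compare 6 vs 3: take 3 from right. Merged: [3]
Compare 6 vs 8: take 6 from left. Merged: [3, 6]
Compare 11 vs 8: take 8 from right. Merged: [3, 6, 8]
Compare 11 vs 11: take 11 from left. Merged: [3, 6, 8, 11]
Compare 13 vs 11: take 11 from right. Merged: [3, 6, 8, 11, 11]
Append remaining from left: [13]. Merged: [3, 6, 8, 11, 11, 13]

Final merged array: [3, 6, 8, 11, 11, 13]
Total comparisons: 5

The merged array is [3, 6, 8, 11, 11, 13], requiring 5 comparisons. The merge step runs in O(n) time where n is the total number of elements.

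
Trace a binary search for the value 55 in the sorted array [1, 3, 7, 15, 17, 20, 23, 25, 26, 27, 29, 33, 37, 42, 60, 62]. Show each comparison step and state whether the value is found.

Binary search for 55 in [1, 3, 7, 15, 17, 20, 23, 25, 26, 27, 29, 33, 37, 42, 60, 62]:

lo=0, hi=15, mid=7, arr[mid]=25 -> 25 < 55, search right half
lo=8, hi=15, mid=11, arr[mid]=33 -> 33 < 55, search right half
lo=12, hi=15, mid=13, arr[mid]=42 -> 42 < 55, search right half
lo=14, hi=15, mid=14, arr[mid]=60 -> 60 > 55, search left half
lo=14 > hi=13, target 55 not found

Binary search determines that 55 is not in the array after 4 comparisons. The search space was exhausted without finding the target.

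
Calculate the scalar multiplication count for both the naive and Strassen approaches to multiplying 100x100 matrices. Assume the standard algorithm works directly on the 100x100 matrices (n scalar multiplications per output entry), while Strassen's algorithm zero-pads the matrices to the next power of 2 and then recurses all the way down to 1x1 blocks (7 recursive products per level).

Matrix multiplication for 100x100 matrices:

Strassen's algorithm requires power-of-2 dimensions. Pad 100x100 to 128x128 (next power of 2).

Standard algorithm: 100^3 = 1000000 multiplications
Strassen's algorithm: 7^(log2(128)) = 7^7 = 823543 multiplications
Savings: 1000000 - 823543 = 176457 multiplications

Standard: 1000000 multiplications (100^3). Strassen: 823543 multiplications (7^7, after padding to 128x128). Strassen reduces 8 recursive multiplications to 7 at each level.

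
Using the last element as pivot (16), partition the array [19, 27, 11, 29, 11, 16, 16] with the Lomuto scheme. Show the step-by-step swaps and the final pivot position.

Lomuto partition with pivot = 16:

Initial array: [19, 27, 11, 29, 11, 16, 16]

arr[0]=19 > 16: no swap
arr[1]=27 > 16: no swap
arr[2]=11 <= 16: swap with position 0, array becomes [11, 27, 19, 29, 11, 16, 16]
arr[3]=29 > 16: no swap
arr[4]=11 <= 16: swap with position 1, array becomes [11, 11, 19, 29, 27, 16, 16]
arr[5]=16 <= 16: swap with position 2, array becomes [11, 11, 16, 29, 27, 19, 16]

Place pivot at position 3: [11, 11, 16, 16, 27, 19, 29]
Pivot position: 3

After partitioning with pivot 16, the array becomes [11, 11, 16, 16, 27, 19, 29]. The pivot is placed at index 3. All elements to the left of the pivot are <= 16, and all elements to the right are > 16.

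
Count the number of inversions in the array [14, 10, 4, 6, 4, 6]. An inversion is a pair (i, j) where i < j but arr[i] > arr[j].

Finding inversions in [14, 10, 4, 6, 4, 6]:

(0, 1): arr[0]=14 > arr[1]=10
(0, 2): arr[0]=14 > arr[2]=4
(0, 3): arr[0]=14 > arr[3]=6
(0, 4): arr[0]=14 > arr[4]=4
(0, 5): arr[0]=14 > arr[5]=6
(1, 2): arr[1]=10 > arr[2]=4
(1, 3): arr[1]=10 > arr[3]=6
(1, 4): arr[1]=10 > arr[4]=4
(1, 5): arr[1]=10 > arr[5]=6
(3, 4): arr[3]=6 > arr[4]=4

Total inversions: 10

The array has 10 inversion(s): (0,1), (0,2), (0,3), (0,4), (0,5), (1,2), (1,3), (1,4), (1,5), (3,4). Each pair (i,j) satisfies i < j and arr[i] > arr[j].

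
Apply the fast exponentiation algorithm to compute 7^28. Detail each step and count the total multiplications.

Computing 7^28 by squaring (build up from 7^1; each line after the first costs one multiplication):

7^1 = 7
7^2 = (7^1)^2 = 7^2 = 49
7^3 = 7 * 7^2 = 7 * 49 = 343
7^6 = (7^3)^2 = 343^2 = 117649
7^7 = 7 * 7^6 = 7 * 117649 = 823543
7^14 = (7^7)^2 = 823543^2 = 678223072849
7^28 = (7^14)^2 = 678223072849^2 = 459986536544739960976801

Result: 459986536544739960976801
Multiplications needed: 6 (6 lines after 7^1)

7^28 = 459986536544739960976801. Using exponentiation by squaring, this requires 6 multiplications. The key idea: if the exponent is even, square the half-power; if odd, multiply by the base once.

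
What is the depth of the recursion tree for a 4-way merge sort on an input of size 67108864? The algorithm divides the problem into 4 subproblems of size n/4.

For divide and conquer with division factor 4:

Problem sizes at each level:
Level 0: 67108864
Level 1: 16777216
Level 2: 4194304
Level 3: 1048576
Level 4: 262144
Level 5: 65536
Level 6: 16384
Level 7: 4096
Level 8: 1024
Level 9: 256
Level 10: 64
Level 11: 16
Level 12: 4
Level 13: 1

The root is level 0 and the size-1 base case is level 13 (the tree spans levels 0 through 13, i.e. 14 levels counting the root), so the depth is the number of divisions: log_4(67108864) = 13

The recursion tree depth is log_4(67108864) = 13. At each level, the problem size is divided by 4, so it takes 13 divisions to reduce to a base case of size 1. The algorithm makes 4 recursive calls at each level.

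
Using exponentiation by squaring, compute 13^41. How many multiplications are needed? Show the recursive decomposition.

Computing 13^41 by squaring (build up from 13^1; each line after the first costs one multiplication):

13^1 = 13
13^2 = (13^1)^2 = 13^2 = 169
13^4 = (13^2)^2 = 169^2 = 28561
13^5 = 13 * 13^4 = 13 * 28561 = 371293
13^10 = (13^5)^2 = 371293^2 = 137858491849
13^20 = (13^10)^2 = 137858491849^2 = 19004963774880799438801
13^40 = (13^20)^2 = 19004963774880799438801^2 = 361188648084531445929920877641340156544317601
13^41 = 13 * 13^40 = 13 * 361188648084531445929920877641340156544317601 = 4695452425098908797088971409337422035076128813

Result: 4695452425098908797088971409337422035076128813
Multiplications needed: 7 (7 lines after 13^1)

13^41 = 4695452425098908797088971409337422035076128813. Using exponentiation by squaring, this requires 7 multiplications. The key idea: if the exponent is even, square the half-power; if odd, multiply by the base once.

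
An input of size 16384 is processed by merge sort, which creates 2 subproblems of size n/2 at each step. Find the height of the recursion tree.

For divide and conquer with division factor 2:

Problem sizes at each level:
Level 0: 16384
Level 1: 8192
Level 2: 4096
Level 3: 2048
Level 4: 1024
Level 5: 512
Level 6: 256
Level 7: 128
Level 8: 64
Level 9: 32
Level 10: 16
Level 11: 8
Level 12: 4
Level 13: 2
Level 14: 1

The root is level 0 and the size-1 base case is level 14 (the tree spans levels 0 through 14, i.e. 15 levels counting the root), so the depth is the number of divisions: log_2(16384) = 14

The recursion tree depth is log_2(16384) = 14. At each level, the problem size is divided by 2, so it takes 14 divisions to reduce to a base case of size 1. The algorithm makes 2 recursive calls at each level.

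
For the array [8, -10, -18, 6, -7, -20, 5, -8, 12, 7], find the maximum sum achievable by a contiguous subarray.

Using Kadane's algorithm on [8, -10, -18, 6, -7, -20, 5, -8, 12, 7]:

Scanning through the array:
Position 1 (value -10): max_ending_here = -2, max_so_far = 8
Position 2 (value -18): max_ending_here = -18, max_so_far = 8
Position 3 (value 6): max_ending_here = 6, max_so_far = 8
Position 4 (value -7): max_ending_here = -1, max_so_far = 8
Position 5 (value -20): max_ending_here = -20, max_so_far = 8
Position 6 (value 5): max_ending_here = 5, max_so_far = 8
Position 7 (value -8): max_ending_here = -3, max_so_far = 8
Position 8 (value 12): max_ending_here = 12, max_so_far = 12
Position 9 (value 7): max_ending_here = 19, max_so_far = 19

Maximum subarray: [12, 7]
Maximum sum: 19

The maximum subarray is [12, 7] with sum 19. This subarray runs from index 8 to index 9.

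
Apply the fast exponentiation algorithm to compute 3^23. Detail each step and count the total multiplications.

Computing 3^23 by squaring (build up from 3^1; each line after the first costs one multiplication):

3^1 = 3
3^2 = (3^1)^2 = 3^2 = 9
3^4 = (3^2)^2 = 9^2 = 81
3^5 = 3 * 3^4 = 3 * 81 = 243
3^10 = (3^5)^2 = 243^2 = 59049
3^11 = 3 * 3^10 = 3 * 59049 = 177147
3^22 = (3^11)^2 = 177147^2 = 31381059609
3^23 = 3 * 3^22 = 3 * 31381059609 = 94143178827

Result: 94143178827
Multiplications needed: 7 (7 lines after 3^1)

3^23 = 94143178827. Using exponentiation by squaring, this requires 7 multiplications. The key idea: if the exponent is even, square the half-power; if odd, multiply by the base once.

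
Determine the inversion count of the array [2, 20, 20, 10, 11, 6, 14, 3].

Finding inversions in [2, 20, 20, 10, 11, 6, 14, 3]:

(1, 3): arr[1]=20 > arr[3]=10
(1, 4): arr[1]=20 > arr[4]=11
(1, 5): arr[1]=20 > arr[5]=6
(1, 6): arr[1]=20 > arr[6]=14
(1, 7): arr[1]=20 > arr[7]=3
(2, 3): arr[2]=20 > arr[3]=10
(2, 4): arr[2]=20 > arr[4]=11
(2, 5): arr[2]=20 > arr[5]=6
(2, 6): arr[2]=20 > arr[6]=14
(2, 7): arr[2]=20 > arr[7]=3
(3, 5): arr[3]=10 > arr[5]=6
(3, 7): arr[3]=10 > arr[7]=3
(4, 5): arr[4]=11 > arr[5]=6
(4, 7): arr[4]=11 > arr[7]=3
(5, 7): arr[5]=6 > arr[7]=3
(6, 7): arr[6]=14 > arr[7]=3

Total inversions: 16

The array has 16 inversion(s): (1,3), (1,4), (1,5), (1,6), (1,7), (2,3), (2,4), (2,5), (2,6), (2,7), (3,5), (3,7), (4,5), (4,7), (5,7), (6,7). Each pair (i,j) satisfies i < j and arr[i] > arr[j].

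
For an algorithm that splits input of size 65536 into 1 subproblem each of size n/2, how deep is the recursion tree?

For divide and conquer with division factor 2:

Problem sizes at each level:
Level 0: 65536
Level 1: 32768
Level 2: 16384
Level 3: 8192
Level 4: 4096
Level 5: 2048
Level 6: 1024
Level 7: 512
Level 8: 256
Level 9: 128
Level 10: 64
Level 11: 32
Level 12: 16
Level 13: 8
Level 14: 4
Level 15: 2
Level 16: 1

The root is level 0 and the size-1 base case is level 16 (the tree spans levels 0 through 16, i.e. 17 levels counting the root), so the depth is the number of divisions: log_2(65536) = 16

The recursion tree depth is log_2(65536) = 16. At each level, the problem size is divided by 2, so it takes 16 divisions to reduce to a base case of size 1. The algorithm makes 1 recursive call at each level.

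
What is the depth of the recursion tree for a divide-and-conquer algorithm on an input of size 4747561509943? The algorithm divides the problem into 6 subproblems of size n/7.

For divide and conquer with division factor 7:

Problem sizes at each level:
Level 0: 4747561509943
Level 1: 678223072849
Level 2: 96889010407
Level 3: 13841287201
Level 4: 1977326743
Level 5: 282475249
Level 6: 40353607
Level 7: 5764801
Level 8: 823543
Level 9: 117649
Level 10: 16807
Level 11: 2401
Level 12: 343
Level 13: 49
Level 14: 7
Level 15: 1

The root is level 0 and the size-1 base case is level 15 (the tree spans levels 0 through 15, i.e. 16 levels counting the root), so the depth is the number of divisions: log_7(4747561509943) = 15

The recursion tree depth is log_7(4747561509943) = 15. At each level, the problem size is divided by 7, so it takes 15 divisions to reduce to a base case of size 1. The algorithm makes 6 recursive calls at each level.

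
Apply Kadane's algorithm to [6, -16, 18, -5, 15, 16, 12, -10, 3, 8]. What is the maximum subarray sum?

Using Kadane's algorithm on [6, -16, 18, -5, 15, 16, 12, -10, 3, 8]:

Scanning through the array:
Position 1 (value -16): max_ending_here = -10, max_so_far = 6
Position 2 (value 18): max_ending_here = 18, max_so_far = 18
Position 3 (value -5): max_ending_here = 13, max_so_far = 18
Position 4 (value 15): max_ending_here = 28, max_so_far = 28
Position 5 (value 16): max_ending_here = 44, max_so_far = 44
Position 6 (value 12): max_ending_here = 56, max_so_far = 56
Position 7 (value -10): max_ending_here = 46, max_so_far = 56
Position 8 (value 3): max_ending_here = 49, max_so_far = 56
Position 9 (value 8): max_ending_here = 57, max_so_far = 57

Maximum subarray: [18, -5, 15, 16, 12, -10, 3, 8]
Maximum sum: 57

The maximum subarray is [18, -5, 15, 16, 12, -10, 3, 8] with sum 57. This subarray runs from index 2 to index 9.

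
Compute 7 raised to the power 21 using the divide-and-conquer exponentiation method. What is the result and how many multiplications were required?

Computing 7^21 by squaring (build up from 7^1; each line after the first costs one multiplication):

7^1 = 7
7^2 = (7^1)^2 = 7^2 = 49
7^4 = (7^2)^2 = 49^2 = 2401
7^5 = 7 * 7^4 = 7 * 2401 = 16807
7^10 = (7^5)^2 = 16807^2 = 282475249
7^20 = (7^10)^2 = 282475249^2 = 79792266297612001
7^21 = 7 * 7^20 = 7 * 79792266297612001 = 558545864083284007

Result: 558545864083284007
Multiplications needed: 6 (6 lines after 7^1)

7^21 = 558545864083284007. Using exponentiation by squaring, this requires 6 multiplications. The key idea: if the exponent is even, square the half-power; if odd, multiply by the base once.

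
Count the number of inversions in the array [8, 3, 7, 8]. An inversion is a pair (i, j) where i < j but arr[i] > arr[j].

Finding inversions in [8, 3, 7, 8]:

(0, 1): arr[0]=8 > arr[1]=3
(0, 2): arr[0]=8 > arr[2]=7

Total inversions: 2

The array has 2 inversion(s): (0,1), (0,2). Each pair (i,j) satisfies i < j and arr[i] > arr[j].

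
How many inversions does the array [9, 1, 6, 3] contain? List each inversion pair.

Finding inversions in [9, 1, 6, 3]:

(0, 1): arr[0]=9 > arr[1]=1
(0, 2): arr[0]=9 > arr[2]=6
(0, 3): arr[0]=9 > arr[3]=3
(2, 3): arr[2]=6 > arr[3]=3

Total inversions: 4

The array has 4 inversion(s): (0,1), (0,2), (0,3), (2,3). Each pair (i,j) satisfies i < j and arr[i] > arr[j].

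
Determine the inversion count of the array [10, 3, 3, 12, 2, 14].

Finding inversions in [10, 3, 3, 12, 2, 14]:

(0, 1): arr[0]=10 > arr[1]=3
(0, 2): arr[0]=10 > arr[2]=3
(0, 4): arr[0]=10 > arr[4]=2
(1, 4): arr[1]=3 > arr[4]=2
(2, 4): arr[2]=3 > arr[4]=2
(3, 4): arr[3]=12 > arr[4]=2

Total inversions: 6

The array has 6 inversion(s): (0,1), (0,2), (0,4), (1,4), (2,4), (3,4). Each pair (i,j) satisfies i < j and arr[i] > arr[j].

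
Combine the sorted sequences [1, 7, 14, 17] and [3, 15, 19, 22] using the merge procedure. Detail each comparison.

Merging process:

Compare 1 vs 3: take 1 from left. Merged: [1]
Compare 7 vs 3: take 3 from right. Merged: [1, 3]
Compare 7 vs 15: take 7 from left. Merged: [1, 3, 7]
Compare 14 vs 15: take 14 from left. Merged: [1, 3, 7, 14]
Compare 17 vs 15: take 15 from right. Merged: [1, 3, 7, 14, 15]
Compare 17 vs 19: take 17 from left. Merged: [1, 3, 7, 14, 15, 17]
Append remaining from right: [19, 22]. Merged: [1, 3, 7, 14, 15, 17, 19, 22]

Final merged array: [1, 3, 7, 14, 15, 17, 19, 22]
Total comparisons: 6

The merged array is [1, 3, 7, 14, 15, 17, 19, 22], requiring 6 comparisons. The merge step runs in O(n) time where n is the total number of elements.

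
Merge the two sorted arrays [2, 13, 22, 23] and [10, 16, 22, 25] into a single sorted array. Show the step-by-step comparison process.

Merging process:

Compare 2 vs 10: take 2 from left. Merged: [2]
Compare 13 vs 10: take 10 from right. Merged: [2, 10]
Compare 13 vs 16: take 13 from left. Merged: [2, 10, 13]
Compare 22 vs 16: take 16 from right. Merged: [2, 10, 13, 16]
Compare 22 vs 22: take 22 from left. Merged: [2, 10, 13, 16, 22]
Compare 23 vs 22: take 22 from right. Merged: [2, 10, 13, 16, 22, 22]
Compare 23 vs 25: take 23 from left. Merged: [2, 10, 13, 16, 22, 22, 23]
Append remaining from right: [25]. Merged: [2, 10, 13, 16, 22, 22, 23, 25]

Final merged array: [2, 10, 13, 16, 22, 22, 23, 25]
Total comparisons: 7

The merged array is [2, 10, 13, 16, 22, 22, 23, 25], requiring 7 comparisons. The merge step runs in O(n) time where n is the total number of elements.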